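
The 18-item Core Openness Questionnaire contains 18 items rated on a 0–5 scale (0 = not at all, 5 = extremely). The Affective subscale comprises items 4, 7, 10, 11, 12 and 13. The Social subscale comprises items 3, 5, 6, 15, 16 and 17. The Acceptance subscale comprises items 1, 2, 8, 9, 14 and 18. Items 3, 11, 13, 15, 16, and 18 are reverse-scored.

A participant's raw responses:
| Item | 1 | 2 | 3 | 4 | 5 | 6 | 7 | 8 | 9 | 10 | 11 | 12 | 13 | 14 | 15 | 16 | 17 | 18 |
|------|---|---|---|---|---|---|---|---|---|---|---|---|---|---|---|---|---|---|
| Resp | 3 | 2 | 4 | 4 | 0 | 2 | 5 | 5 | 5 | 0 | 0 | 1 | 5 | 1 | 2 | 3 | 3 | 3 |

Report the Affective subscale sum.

Affective items: 4, 7, 10, 11, 12, 13.
Of these, items 11 & 13 are reverse-scored; reversed = (0+5) − raw = 5 − raw.
  item 4: 4
  item 7: 5
  item 10: 0
  item 11: 5 − 0 = 5
  item 12: 1
  item 13: 5 − 5 = 0
Sum = 4 + 5 + 0 + 5 + 1 + 0 = 15

15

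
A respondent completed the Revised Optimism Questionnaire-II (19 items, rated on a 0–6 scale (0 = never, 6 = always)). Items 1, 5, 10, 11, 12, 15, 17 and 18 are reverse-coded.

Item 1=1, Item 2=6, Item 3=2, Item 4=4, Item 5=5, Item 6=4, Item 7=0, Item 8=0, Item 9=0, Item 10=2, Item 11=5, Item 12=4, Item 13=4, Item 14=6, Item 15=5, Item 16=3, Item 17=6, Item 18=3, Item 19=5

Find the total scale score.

51

Raw sum = 65. Reverse-coded items: 1, 5, 10, 11, 12, 15, 17, 18; their raw sum = 31.
Each reversal replaces raw with 6 − raw, changing the total by 6 − 2·raw per item.
Total = 65 + 8·6 − 2·31 = 65 + 48 − 62 = 51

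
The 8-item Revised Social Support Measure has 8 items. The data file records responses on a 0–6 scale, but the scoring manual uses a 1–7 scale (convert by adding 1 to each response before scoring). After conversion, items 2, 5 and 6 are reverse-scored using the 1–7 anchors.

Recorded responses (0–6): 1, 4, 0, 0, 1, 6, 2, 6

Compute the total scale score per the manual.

24

Convert to 1–7: 2, 5, 1, 1, 2, 7, 3, 7
Reverse-coded (reverse-coded value = 8 − response):
  item 2: 8 − 5 = 3
  item 5: 8 − 2 = 6
  item 6: 8 − 7 = 1
Scored: 2, 3, 1, 1, 6, 1, 3, 7
Total = 24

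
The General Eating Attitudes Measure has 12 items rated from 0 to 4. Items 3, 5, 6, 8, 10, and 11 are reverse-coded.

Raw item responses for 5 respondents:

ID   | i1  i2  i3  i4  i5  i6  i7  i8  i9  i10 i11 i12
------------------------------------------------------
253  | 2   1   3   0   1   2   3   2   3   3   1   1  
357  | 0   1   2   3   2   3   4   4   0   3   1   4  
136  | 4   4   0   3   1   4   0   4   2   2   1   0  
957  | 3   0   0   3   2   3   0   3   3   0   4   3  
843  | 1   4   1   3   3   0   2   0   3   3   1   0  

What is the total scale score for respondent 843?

29

Respondent 843 raw: 1, 4, 1, 3, 3, 0, 2, 0, 3, 3, 1, 0.
Reverse-coded (on a 0–4 scale, reversed = 4 − raw):
  item 1: 1
  item 2: 4
  item 3: 4 − 1 = 3
  item 4: 3
  item 5: 4 − 3 = 1
  item 6: 4 − 0 = 4
  item 7: 2
  item 8: 4 − 0 = 4
  item 9: 3
  item 10: 4 − 3 = 1
  item 11: 4 − 1 = 3
  item 12: 0
Sum = 1 + 4 + 3 + 3 + 1 + 4 + 2 + 4 + 3 + 1 + 3 + 0 = 29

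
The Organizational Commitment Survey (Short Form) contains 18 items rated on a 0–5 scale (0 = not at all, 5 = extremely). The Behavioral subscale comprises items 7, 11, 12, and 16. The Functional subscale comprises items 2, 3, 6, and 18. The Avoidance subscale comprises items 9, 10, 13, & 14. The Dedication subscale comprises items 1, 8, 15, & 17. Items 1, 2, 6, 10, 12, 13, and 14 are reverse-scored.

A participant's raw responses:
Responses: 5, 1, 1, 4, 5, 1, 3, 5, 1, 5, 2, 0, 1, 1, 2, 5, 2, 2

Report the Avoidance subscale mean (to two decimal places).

Avoidance items: 9, 10, 13, 14.
Of these, items 10, 13 and 14 are reverse-scored; reverse-coded value = 5 − response.
  item 9: 1
  item 10: 5 − 5 = 0
  item 13: 5 − 1 = 4
  item 14: 5 − 1 = 4
Sum = 1 + 0 + 4 + 4 = 9
Mean = 9 / 4 = 2.25

2.25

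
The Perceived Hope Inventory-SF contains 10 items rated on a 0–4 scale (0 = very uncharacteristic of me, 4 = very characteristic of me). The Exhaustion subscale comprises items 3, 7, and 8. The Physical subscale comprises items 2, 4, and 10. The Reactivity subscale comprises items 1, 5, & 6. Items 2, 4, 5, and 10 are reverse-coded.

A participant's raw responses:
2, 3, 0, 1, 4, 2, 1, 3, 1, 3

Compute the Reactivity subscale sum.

Reactivity items: 1, 5, 6.
Of these, item 5 is reverse-coded; reverse-coded value = 4 − response.
  item 1: 2
  item 5: 4 − 4 = 0
  item 6: 2
Sum = 2 + 0 + 2 = 4

4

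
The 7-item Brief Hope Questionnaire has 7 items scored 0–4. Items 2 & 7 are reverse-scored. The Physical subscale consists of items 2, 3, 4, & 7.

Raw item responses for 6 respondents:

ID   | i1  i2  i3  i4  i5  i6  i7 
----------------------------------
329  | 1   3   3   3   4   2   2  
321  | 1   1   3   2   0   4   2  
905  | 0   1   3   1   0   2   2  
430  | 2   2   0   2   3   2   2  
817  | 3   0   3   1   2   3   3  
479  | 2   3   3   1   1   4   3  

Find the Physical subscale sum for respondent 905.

Respondent 905 raw: 0, 1, 3, 1, 0, 2, 2.
Physical items: 2, 3, 4, 7.
Reverse-coded (reverse-coded value = 4 − response):
  item 2: 4 − 1 = 3
  item 3: 3
  item 4: 1
  item 7: 4 − 2 = 2
Sum = 3 + 3 + 1 + 2 = 9

9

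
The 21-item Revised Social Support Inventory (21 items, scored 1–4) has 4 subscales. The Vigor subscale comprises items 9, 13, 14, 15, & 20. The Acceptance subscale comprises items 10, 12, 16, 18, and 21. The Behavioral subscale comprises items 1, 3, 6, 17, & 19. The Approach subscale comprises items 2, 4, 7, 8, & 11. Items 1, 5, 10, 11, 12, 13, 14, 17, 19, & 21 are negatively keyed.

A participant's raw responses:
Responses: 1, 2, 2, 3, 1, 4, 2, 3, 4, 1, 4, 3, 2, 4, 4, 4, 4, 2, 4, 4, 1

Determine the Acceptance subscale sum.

16

Acceptance items: 10, 12, 16, 18, 21.
Of these, items 10, 12 and 21 are negatively keyed; reverse-coded value = 5 − response.
  item 10: 5 − 1 = 4
  item 12: 5 − 3 = 2
  item 16: 4
  item 18: 2
  item 21: 5 − 1 = 4
Sum = 4 + 2 + 4 + 2 + 4 = 16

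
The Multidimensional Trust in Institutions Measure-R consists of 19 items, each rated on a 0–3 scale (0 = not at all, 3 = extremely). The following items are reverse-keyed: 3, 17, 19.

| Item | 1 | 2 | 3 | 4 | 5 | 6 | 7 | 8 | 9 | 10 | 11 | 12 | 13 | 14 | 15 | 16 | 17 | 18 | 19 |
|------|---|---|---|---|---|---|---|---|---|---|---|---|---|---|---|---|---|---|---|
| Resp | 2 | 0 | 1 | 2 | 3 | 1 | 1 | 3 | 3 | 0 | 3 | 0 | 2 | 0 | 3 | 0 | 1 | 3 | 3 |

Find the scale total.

30

Reverse-coded items (reverse-coded value = 3 − response):
  item 3: 3 − 1 = 2
  item 17: 3 − 1 = 2
  item 19: 3 − 3 = 0
After reverse-coding: 2, 0, 2, 2, 3, 1, 1, 3, 3, 0, 3, 0, 2, 0, 3, 0, 2, 3, 0
Total = 2 + 0 + 2 + 2 + 3 + 1 + 1 + 3 + 3 + 0 + 3 + 0 + 2 + 0 + 3 + 0 + 2 + 3 + 0 = 30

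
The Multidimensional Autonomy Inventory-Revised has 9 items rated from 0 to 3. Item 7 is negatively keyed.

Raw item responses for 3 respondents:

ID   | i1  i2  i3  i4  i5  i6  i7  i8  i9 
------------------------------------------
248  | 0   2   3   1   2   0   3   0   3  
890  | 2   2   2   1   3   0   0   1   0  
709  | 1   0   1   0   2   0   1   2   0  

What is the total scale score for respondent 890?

14

Respondent 890 raw: 2, 2, 2, 1, 3, 0, 0, 1, 0.
Reverse-coded (reverse-coded value = 3 − response):
  item 1: 2
  item 2: 2
  item 3: 2
  item 4: 1
  item 5: 3
  item 6: 0
  item 7: 3 − 0 = 3
  item 8: 1
  item 9: 0
Sum = 2 + 2 + 2 + 1 + 3 + 0 + 3 + 1 + 0 = 14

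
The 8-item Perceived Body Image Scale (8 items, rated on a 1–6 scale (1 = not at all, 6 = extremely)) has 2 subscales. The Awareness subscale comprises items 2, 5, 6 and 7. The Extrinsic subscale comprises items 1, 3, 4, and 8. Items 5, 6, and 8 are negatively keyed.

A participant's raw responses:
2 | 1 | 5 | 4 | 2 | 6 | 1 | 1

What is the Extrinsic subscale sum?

17

Extrinsic items: 1, 3, 4, 8.
Of these, item 8 is negatively keyed; on a 1–6 scale, reversed = 7 − raw.
  item 1: 2
  item 3: 5
  item 4: 4
  item 8: 7 − 1 = 6
Sum = 2 + 5 + 4 + 6 = 17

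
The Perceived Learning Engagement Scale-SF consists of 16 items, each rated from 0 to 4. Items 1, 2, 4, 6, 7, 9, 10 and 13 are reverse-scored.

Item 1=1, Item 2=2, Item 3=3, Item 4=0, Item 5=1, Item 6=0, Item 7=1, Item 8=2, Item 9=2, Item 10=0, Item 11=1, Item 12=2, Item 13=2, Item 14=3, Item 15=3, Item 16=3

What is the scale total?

Reversing items 1, 2, 4, 6, 7, 9, 10 and 13 with 4 − raw:
Total = (4−1) + (4−2) + 3 + (4−0) + 1 + (4−0) + (4−1) + 2 + (4−2) + (4−0) + 1 + 2 + (4−2) + 3 + 3 + 3
      = 3 + 2 + 3 + 4 + 1 + 4 + 3 + 2 + 2 + 4 + 1 + 2 + 2 + 3 + 3 + 3 = 42

42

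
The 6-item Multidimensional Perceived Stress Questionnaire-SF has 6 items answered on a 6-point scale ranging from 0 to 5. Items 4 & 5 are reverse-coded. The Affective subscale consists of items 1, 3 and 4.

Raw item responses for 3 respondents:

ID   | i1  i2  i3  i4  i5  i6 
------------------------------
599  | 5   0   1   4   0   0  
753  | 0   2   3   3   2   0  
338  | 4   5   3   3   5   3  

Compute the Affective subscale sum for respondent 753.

Respondent 753 raw: 0, 2, 3, 3, 2, 0.
Affective items: 1, 3, 4.
Reverse-coded (on a 0–5 scale, reversed = 5 − raw):
  item 1: 0
  item 3: 3
  item 4: 5 − 3 = 2
Sum = 0 + 3 + 2 = 5

5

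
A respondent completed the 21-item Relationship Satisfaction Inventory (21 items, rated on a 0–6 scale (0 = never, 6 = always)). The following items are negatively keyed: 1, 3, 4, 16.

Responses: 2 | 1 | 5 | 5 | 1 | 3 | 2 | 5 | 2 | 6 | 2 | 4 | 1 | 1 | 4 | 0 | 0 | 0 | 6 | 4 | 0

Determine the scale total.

Raw sum = 54. Negatively keyed items: 1, 3, 4, 16; their raw sum = 12.
Each reversal replaces raw with 6 − raw, changing the total by 6 − 2·raw per item.
Total = 54 + 4·6 − 2·12 = 54 + 24 − 24 = 54

54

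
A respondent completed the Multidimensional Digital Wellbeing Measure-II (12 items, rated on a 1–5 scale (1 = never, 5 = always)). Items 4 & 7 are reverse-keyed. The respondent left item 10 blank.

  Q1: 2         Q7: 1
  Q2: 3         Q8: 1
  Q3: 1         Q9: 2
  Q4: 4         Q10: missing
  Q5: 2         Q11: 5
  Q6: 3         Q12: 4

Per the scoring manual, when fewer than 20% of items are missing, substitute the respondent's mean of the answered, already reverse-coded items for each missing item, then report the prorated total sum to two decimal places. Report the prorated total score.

32.73

Reverse-coded (reverse-coded value = 6 − response):
  item 4: 6 − 4 = 2
  item 7: 6 − 1 = 5
Completed scored items (11 of 12): 2, 3, 1, 2, 2, 3, 5, 1, 2, 5, 4; sum = 30.
Person mean = 30 / 11 ≈ 2.7273
Prorated total = (30 / 11) × 12 = 32.73 (to 2 dp)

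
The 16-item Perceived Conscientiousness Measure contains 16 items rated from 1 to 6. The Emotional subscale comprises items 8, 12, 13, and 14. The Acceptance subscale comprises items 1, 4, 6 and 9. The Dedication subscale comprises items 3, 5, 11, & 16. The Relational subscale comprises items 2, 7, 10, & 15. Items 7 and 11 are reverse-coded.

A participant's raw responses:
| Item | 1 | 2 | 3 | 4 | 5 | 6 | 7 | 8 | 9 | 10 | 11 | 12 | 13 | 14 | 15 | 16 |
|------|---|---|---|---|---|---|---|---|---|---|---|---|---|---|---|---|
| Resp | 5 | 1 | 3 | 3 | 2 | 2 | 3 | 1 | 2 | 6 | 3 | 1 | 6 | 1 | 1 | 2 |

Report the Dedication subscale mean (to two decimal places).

Dedication items: 3, 5, 11, 16.
Of these, item 11 is reverse-coded; reverse-coded value = 7 − response.
  item 3: 3
  item 5: 2
  item 11: 7 − 3 = 4
  item 16: 2
Sum = 3 + 2 + 4 + 2 = 11
Mean = 11 / 4 = 2.75

2.75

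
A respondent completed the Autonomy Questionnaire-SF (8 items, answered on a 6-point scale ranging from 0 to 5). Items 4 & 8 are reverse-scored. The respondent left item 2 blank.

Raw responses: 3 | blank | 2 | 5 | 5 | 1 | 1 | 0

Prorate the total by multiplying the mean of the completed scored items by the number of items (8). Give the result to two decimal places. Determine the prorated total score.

19.43

Reverse-coded (on a 0–5 scale, reversed = 5 − raw):
  item 4: 5 − 5 = 0
  item 8: 5 − 0 = 5
Completed scored items (7 of 8): 3, 2, 0, 5, 1, 1, 5; sum = 17.
Person mean = 17 / 7 ≈ 2.4286
Prorated total = (17 / 7) × 8 = 19.43 (to 2 dp)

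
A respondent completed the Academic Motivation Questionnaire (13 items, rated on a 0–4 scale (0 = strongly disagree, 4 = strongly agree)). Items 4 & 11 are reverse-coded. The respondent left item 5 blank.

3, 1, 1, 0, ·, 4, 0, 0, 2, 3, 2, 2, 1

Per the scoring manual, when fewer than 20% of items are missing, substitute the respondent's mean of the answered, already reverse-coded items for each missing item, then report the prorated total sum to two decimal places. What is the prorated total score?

Reverse-coded (reversed = (0+4) − raw = 4 − raw):
  item 4: 4 − 0 = 4
  item 11: 4 − 2 = 2
Completed scored items (12 of 13): 3, 1, 1, 4, 4, 0, 0, 2, 3, 2, 2, 1; sum = 23.
Person mean = 23 / 12 ≈ 1.9167
Prorated total = (23 / 12) × 13 = 24.92 (to 2 dp)

24.92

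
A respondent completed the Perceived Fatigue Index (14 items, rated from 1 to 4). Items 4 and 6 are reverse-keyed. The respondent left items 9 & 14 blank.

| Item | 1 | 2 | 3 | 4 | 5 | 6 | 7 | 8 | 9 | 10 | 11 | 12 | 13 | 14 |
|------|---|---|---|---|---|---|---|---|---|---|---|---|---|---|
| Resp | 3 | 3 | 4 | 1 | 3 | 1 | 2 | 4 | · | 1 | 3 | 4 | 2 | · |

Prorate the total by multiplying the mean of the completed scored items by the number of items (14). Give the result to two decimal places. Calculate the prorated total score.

Reverse-coded (reversed = (1+4) − raw = 5 − raw):
  item 4: 5 − 1 = 4
  item 6: 5 − 1 = 4
Completed scored items (12 of 14): 3, 3, 4, 4, 3, 4, 2, 4, 1, 3, 4, 2; sum = 37.
Person mean = 37 / 12 ≈ 3.0833
Prorated total = (37 / 12) × 14 = 43.17 (to 2 dp)

43.17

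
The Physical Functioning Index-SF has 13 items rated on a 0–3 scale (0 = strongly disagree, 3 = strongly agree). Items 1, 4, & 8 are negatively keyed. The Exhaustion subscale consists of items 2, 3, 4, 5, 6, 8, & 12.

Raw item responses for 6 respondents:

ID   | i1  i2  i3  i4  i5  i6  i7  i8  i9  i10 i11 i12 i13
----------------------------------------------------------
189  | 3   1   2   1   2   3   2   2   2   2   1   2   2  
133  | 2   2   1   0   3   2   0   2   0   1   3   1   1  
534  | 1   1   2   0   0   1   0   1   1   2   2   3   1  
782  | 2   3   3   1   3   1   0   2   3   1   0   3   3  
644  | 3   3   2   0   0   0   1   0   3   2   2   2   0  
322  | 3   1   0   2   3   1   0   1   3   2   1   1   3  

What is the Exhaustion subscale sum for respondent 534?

12

Respondent 534 raw: 1, 1, 2, 0, 0, 1, 0, 1, 1, 2, 2, 3, 1.
Exhaustion items: 2, 3, 4, 5, 6, 8, 12.
Reverse-coded (on a 0–3 scale, reversed = 3 − raw):
  item 2: 1
  item 3: 2
  item 4: 3 − 0 = 3
  item 5: 0
  item 6: 1
  item 8: 3 − 1 = 2
  item 12: 3
Sum = 1 + 2 + 3 + 0 + 1 + 2 + 3 = 12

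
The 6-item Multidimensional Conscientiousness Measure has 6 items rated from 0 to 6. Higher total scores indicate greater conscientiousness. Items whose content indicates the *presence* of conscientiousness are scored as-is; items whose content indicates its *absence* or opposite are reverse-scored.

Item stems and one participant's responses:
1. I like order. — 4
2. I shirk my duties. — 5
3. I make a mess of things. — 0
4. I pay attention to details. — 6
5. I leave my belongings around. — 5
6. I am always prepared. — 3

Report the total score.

21

Items 2, 3, 5 describe the absence/opposite of conscientiousness → reverse-score.
reversed = (0+6) − raw = 6 − raw.
  item 1: 4
  item 2: 6 − 5 = 1
  item 3: 6 − 0 = 6
  item 4: 6
  item 5: 6 − 5 = 1
  item 6: 3
Total = 4 + 1 + 6 + 6 + 1 + 3 = 21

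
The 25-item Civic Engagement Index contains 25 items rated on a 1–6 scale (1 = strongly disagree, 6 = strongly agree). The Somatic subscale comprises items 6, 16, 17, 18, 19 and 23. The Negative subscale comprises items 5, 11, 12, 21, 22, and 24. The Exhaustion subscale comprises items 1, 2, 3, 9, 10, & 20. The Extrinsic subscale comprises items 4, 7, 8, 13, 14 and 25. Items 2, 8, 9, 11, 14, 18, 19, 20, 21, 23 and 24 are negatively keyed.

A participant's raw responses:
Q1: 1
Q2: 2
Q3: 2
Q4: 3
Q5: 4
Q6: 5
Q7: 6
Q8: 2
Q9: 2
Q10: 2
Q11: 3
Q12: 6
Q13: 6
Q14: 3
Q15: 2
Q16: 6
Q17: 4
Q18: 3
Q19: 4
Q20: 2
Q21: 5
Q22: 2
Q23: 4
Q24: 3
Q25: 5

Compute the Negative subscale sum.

Negative items: 5, 11, 12, 21, 22, 24.
Of these, items 11, 21, & 24 are negatively keyed; reverse-coded value = 7 − response.
  item 5: 4
  item 11: 7 − 3 = 4
  item 12: 6
  item 21: 7 − 5 = 2
  item 22: 2
  item 24: 7 − 3 = 4
Sum = 4 + 4 + 6 + 2 + 2 + 4 = 22

22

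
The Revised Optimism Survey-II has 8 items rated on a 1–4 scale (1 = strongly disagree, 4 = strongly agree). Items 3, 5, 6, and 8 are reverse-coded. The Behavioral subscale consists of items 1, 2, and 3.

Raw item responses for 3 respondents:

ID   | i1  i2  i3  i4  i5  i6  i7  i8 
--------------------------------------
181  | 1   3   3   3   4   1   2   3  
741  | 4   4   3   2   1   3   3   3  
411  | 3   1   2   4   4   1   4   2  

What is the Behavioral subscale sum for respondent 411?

7

Respondent 411 raw: 3, 1, 2, 4, 4, 1, 4, 2.
Behavioral items: 1, 2, 3.
Reverse-coded (reversed = (1+4) − raw = 5 − raw):
  item 1: 3
  item 2: 1
  item 3: 5 − 2 = 3
Sum = 3 + 1 + 3 = 7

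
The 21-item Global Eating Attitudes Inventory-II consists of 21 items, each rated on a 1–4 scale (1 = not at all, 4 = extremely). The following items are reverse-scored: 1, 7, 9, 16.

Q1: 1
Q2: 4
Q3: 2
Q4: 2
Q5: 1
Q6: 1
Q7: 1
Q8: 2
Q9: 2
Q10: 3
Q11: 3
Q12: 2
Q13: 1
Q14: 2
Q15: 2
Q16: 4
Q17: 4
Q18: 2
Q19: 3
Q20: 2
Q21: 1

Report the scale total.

49

Apply reverse scoring (on a 1–4 scale, reversed = 5 − raw):
  item 1: 5 − 1 = 4
  item 7: 5 − 1 = 4
  item 9: 5 − 2 = 3
  item 16: 5 − 4 = 1
Scored items: 4, 4, 2, 2, 1, 1, 4, 2, 3, 3, 3, 2, 1, 2, 2, 1, 4, 2, 3, 2, 1
Total = 4 + 4 + 2 + 2 + 1 + 1 + 4 + 2 + 3 + 3 + 3 + 2 + 1 + 2 + 2 + 1 + 4 + 2 + 3 + 2 + 1 = 49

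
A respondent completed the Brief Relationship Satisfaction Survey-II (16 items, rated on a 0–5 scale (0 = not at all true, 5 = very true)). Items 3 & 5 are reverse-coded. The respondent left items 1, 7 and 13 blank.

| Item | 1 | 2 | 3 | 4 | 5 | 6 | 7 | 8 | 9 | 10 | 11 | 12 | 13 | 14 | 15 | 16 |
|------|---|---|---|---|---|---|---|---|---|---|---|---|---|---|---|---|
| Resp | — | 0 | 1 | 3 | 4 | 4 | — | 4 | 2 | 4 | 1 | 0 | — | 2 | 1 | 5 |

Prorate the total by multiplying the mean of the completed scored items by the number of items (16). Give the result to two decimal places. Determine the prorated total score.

38.15

Reverse-coded (reversed = (0+5) − raw = 5 − raw):
  item 3: 5 − 1 = 4
  item 5: 5 − 4 = 1
Completed scored items (13 of 16): 0, 4, 3, 1, 4, 4, 2, 4, 1, 0, 2, 1, 5; sum = 31.
Person mean = 31 / 13 ≈ 2.3846
Prorated total = (31 / 13) × 16 = 38.15 (to 2 dp)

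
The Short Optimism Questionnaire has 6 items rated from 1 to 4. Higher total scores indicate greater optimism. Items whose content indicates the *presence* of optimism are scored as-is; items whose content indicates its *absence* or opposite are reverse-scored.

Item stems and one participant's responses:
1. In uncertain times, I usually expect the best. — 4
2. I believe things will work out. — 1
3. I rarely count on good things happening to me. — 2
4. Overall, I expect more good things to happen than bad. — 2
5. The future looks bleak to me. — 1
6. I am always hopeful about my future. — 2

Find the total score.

Items 3, 5 describe the absence/opposite of optimism → reverse-score.
on a 1–4 scale, reversed = 5 − raw.
  item 1: 4
  item 2: 1
  item 3: 5 − 2 = 3
  item 4: 2
  item 5: 5 − 1 = 4
  item 6: 2
Total = 4 + 1 + 3 + 2 + 4 + 2 = 16

16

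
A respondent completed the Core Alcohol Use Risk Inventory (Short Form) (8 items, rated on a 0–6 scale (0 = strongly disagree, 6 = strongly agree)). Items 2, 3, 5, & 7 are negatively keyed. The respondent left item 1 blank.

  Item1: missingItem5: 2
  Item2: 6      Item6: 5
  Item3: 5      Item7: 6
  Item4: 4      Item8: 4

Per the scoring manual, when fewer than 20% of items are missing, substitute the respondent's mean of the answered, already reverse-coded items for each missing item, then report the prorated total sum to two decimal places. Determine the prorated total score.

20.57

Reverse-coded (on a 0–6 scale, reversed = 6 − raw):
  item 2: 6 − 6 = 0
  item 3: 6 − 5 = 1
  item 5: 6 − 2 = 4
  item 7: 6 − 6 = 0
Completed scored items (7 of 8): 0, 1, 4, 4, 5, 0, 4; sum = 18.
Person mean = 18 / 7 ≈ 2.5714
Prorated total = (18 / 7) × 8 = 20.57 (to 2 dp)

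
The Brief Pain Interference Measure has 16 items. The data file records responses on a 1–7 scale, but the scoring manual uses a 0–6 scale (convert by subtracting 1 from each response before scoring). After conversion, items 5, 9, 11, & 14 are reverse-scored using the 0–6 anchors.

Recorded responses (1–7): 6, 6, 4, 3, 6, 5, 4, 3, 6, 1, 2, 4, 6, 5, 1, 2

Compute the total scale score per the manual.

Convert to 0–6: 5, 5, 3, 2, 5, 4, 3, 2, 5, 0, 1, 3, 5, 4, 0, 1
Reverse-coded (reverse-coded value = 6 − response):
  item 5: 6 − 5 = 1
  item 9: 6 − 5 = 1
  item 11: 6 − 1 = 5
  item 14: 6 − 4 = 2
Scored: 5, 5, 3, 2, 1, 4, 3, 2, 1, 0, 5, 3, 5, 2, 0, 1
Total = 42

42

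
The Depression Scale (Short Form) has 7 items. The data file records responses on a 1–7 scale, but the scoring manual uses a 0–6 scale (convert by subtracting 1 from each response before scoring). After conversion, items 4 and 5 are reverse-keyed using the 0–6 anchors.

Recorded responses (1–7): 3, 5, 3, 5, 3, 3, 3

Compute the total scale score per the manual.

Convert to 0–6: 2, 4, 2, 4, 2, 2, 2
Reverse-coded (reversed = (0+6) − raw = 6 − raw):
  item 4: 6 − 4 = 2
  item 5: 6 − 2 = 4
Scored: 2, 4, 2, 2, 4, 2, 2
Total = 18

18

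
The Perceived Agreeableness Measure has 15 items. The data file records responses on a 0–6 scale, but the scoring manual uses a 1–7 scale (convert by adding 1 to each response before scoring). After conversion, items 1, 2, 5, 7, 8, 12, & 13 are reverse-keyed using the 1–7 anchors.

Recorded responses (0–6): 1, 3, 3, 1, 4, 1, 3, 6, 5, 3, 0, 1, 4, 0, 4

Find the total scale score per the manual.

Convert to 1–7: 2, 4, 4, 2, 5, 2, 4, 7, 6, 4, 1, 2, 5, 1, 5
Reverse-coded (reversed = (1+7) − raw = 8 − raw):
  item 1: 8 − 2 = 6
  item 2: 8 − 4 = 4
  item 5: 8 − 5 = 3
  item 7: 8 − 4 = 4
  item 8: 8 − 7 = 1
  item 12: 8 − 2 = 6
  item 13: 8 − 5 = 3
Scored: 6, 4, 4, 2, 3, 2, 4, 1, 6, 4, 1, 6, 3, 1, 5
Total = 52

52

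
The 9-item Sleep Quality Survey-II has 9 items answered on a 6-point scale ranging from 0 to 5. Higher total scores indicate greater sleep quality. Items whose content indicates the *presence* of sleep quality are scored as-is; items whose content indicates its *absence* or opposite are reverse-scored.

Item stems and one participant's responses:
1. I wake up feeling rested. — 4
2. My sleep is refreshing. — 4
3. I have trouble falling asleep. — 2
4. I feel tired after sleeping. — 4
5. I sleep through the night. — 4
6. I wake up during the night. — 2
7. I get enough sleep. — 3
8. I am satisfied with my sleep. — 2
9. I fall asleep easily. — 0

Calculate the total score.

24

Items 3, 4, 6 describe the absence/opposite of sleep quality → reverse-score.
reversed = (0+5) − raw = 5 − raw.
  item 1: 4
  item 2: 4
  item 3: 5 − 2 = 3
  item 4: 5 − 4 = 1
  item 5: 4
  item 6: 5 − 2 = 3
  item 7: 3
  item 8: 2
  item 9: 0
Total = 4 + 4 + 3 + 1 + 4 + 3 + 3 + 2 + 0 = 24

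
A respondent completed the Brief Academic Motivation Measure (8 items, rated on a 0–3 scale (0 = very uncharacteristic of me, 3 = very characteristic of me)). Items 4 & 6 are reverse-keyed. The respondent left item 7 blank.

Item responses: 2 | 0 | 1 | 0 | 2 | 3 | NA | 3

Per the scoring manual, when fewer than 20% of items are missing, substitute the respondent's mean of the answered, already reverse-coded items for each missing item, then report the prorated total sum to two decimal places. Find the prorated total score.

12.57

Reverse-coded (on a 0–3 scale, reversed = 3 − raw):
  item 4: 3 − 0 = 3
  item 6: 3 − 3 = 0
Completed scored items (7 of 8): 2, 0, 1, 3, 2, 0, 3; sum = 11.
Person mean = 11 / 7 ≈ 1.5714
Prorated total = (11 / 7) × 8 = 12.57 (to 2 dp)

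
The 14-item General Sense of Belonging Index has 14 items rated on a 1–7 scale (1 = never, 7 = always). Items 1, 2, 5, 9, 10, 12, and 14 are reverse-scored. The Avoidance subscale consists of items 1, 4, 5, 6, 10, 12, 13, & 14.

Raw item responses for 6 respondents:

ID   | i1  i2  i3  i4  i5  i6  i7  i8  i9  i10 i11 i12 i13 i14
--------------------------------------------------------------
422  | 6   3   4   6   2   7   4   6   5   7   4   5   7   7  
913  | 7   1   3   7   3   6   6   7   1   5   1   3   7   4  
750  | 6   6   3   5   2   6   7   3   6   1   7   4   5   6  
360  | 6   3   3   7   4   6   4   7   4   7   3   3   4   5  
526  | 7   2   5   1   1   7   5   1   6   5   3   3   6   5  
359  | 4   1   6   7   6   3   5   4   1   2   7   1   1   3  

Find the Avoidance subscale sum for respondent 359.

Respondent 359 raw: 4, 1, 6, 7, 6, 3, 5, 4, 1, 2, 7, 1, 1, 3.
Avoidance items: 1, 4, 5, 6, 10, 12, 13, 14.
Reverse-coded (reversed = (1+7) − raw = 8 − raw):
  item 1: 8 − 4 = 4
  item 4: 7
  item 5: 8 − 6 = 2
  item 6: 3
  item 10: 8 − 2 = 6
  item 12: 8 − 1 = 7
  item 13: 1
  item 14: 8 − 3 = 5
Sum = 4 + 7 + 2 + 3 + 6 + 7 + 1 + 5 = 35

35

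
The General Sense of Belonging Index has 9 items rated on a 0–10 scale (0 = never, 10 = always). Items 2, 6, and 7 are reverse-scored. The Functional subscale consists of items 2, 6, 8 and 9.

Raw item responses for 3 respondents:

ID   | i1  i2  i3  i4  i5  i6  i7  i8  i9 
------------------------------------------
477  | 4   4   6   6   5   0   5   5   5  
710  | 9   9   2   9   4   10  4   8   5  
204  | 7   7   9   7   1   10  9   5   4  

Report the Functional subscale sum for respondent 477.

26

Respondent 477 raw: 4, 4, 6, 6, 5, 0, 5, 5, 5.
Functional items: 2, 6, 8, 9.
Reverse-coded (on a 0–10 scale, reversed = 10 − raw):
  item 2: 10 − 4 = 6
  item 6: 10 − 0 = 10
  item 8: 5
  item 9: 5
Sum = 6 + 10 + 5 + 5 = 26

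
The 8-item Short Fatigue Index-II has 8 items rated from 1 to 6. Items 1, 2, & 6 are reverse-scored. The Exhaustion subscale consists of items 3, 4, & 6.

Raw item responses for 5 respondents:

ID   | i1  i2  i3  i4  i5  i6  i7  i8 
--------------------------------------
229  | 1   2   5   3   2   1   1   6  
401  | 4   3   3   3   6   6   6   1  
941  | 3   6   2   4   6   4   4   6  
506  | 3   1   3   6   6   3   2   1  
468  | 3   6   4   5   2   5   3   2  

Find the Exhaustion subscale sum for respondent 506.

13

Respondent 506 raw: 3, 1, 3, 6, 6, 3, 2, 1.
Exhaustion items: 3, 4, 6.
Reverse-coded (reverse-coded value = 7 − response):
  item 3: 3
  item 4: 6
  item 6: 7 − 3 = 4
Sum = 3 + 6 + 4 = 13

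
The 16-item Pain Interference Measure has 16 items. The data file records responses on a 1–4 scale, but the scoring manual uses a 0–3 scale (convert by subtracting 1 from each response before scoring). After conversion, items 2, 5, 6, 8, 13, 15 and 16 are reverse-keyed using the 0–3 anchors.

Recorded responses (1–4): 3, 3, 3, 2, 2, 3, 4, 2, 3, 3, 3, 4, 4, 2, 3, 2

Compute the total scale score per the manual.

27

Convert to 0–3: 2, 2, 2, 1, 1, 2, 3, 1, 2, 2, 2, 3, 3, 1, 2, 1
Reverse-coded (on a 0–3 scale, reversed = 3 − raw):
  item 2: 3 − 2 = 1
  item 5: 3 − 1 = 2
  item 6: 3 − 2 = 1
  item 8: 3 − 1 = 2
  item 13: 3 − 3 = 0
  item 15: 3 − 2 = 1
  item 16: 3 − 1 = 2
Scored: 2, 1, 2, 1, 2, 1, 3, 2, 2, 2, 2, 3, 0, 1, 1, 2
Total = 27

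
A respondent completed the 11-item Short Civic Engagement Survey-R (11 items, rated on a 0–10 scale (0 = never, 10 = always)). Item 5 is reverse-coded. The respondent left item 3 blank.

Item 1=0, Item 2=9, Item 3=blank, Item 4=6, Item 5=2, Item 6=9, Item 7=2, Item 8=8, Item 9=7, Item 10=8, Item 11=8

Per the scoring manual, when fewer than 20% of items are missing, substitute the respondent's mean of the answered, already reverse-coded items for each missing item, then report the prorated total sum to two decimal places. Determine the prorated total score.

Reverse-coded (reverse-coded value = 10 − response):
  item 5: 10 − 2 = 8
Completed scored items (10 of 11): 0, 9, 6, 8, 9, 2, 8, 7, 8, 8; sum = 65.
Person mean = 65 / 10 ≈ 6.5000
Prorated total = (65 / 10) × 11 = 71.50 (to 2 dp)

71.50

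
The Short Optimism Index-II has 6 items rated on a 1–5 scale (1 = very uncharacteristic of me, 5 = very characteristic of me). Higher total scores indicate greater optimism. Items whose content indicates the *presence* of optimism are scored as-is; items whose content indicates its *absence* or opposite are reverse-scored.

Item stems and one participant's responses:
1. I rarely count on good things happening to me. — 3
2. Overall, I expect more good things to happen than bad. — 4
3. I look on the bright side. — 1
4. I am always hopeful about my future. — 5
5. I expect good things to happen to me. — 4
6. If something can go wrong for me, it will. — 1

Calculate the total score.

22

Items 1, 6 describe the absence/opposite of optimism → reverse-score.
reverse-coded value = 6 − response.
  item 1: 6 − 3 = 3
  item 2: 4
  item 3: 1
  item 4: 5
  item 5: 4
  item 6: 6 − 1 = 5
Total = 3 + 4 + 1 + 5 + 4 + 5 = 22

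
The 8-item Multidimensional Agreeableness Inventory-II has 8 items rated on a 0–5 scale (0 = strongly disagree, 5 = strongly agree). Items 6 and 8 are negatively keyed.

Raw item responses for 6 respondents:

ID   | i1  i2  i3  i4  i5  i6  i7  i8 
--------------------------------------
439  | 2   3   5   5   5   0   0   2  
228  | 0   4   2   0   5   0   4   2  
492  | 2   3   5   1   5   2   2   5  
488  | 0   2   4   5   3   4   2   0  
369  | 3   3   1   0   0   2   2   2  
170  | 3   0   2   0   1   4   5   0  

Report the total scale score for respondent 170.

17

Respondent 170 raw: 3, 0, 2, 0, 1, 4, 5, 0.
Reverse-coded (reversed = (0+5) − raw = 5 − raw):
  item 1: 3
  item 2: 0
  item 3: 2
  item 4: 0
  item 5: 1
  item 6: 5 − 4 = 1
  item 7: 5
  item 8: 5 − 0 = 5
Sum = 3 + 0 + 2 + 0 + 1 + 1 + 5 + 5 = 17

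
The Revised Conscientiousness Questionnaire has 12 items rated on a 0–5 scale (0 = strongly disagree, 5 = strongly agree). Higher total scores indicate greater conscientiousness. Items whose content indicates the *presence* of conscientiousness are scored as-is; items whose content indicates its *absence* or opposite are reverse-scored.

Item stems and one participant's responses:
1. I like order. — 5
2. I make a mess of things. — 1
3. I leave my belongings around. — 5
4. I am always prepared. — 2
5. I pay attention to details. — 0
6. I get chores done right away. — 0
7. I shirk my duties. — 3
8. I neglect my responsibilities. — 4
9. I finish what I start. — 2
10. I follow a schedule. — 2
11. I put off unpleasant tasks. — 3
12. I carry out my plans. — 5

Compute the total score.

Items 2, 3, 7, 8, 11 describe the absence/opposite of conscientiousness → reverse-score.
reverse-coded value = 5 − response.
  item 1: 5
  item 2: 5 − 1 = 4
  item 3: 5 − 5 = 0
  item 4: 2
  item 5: 0
  item 6: 0
  item 7: 5 − 3 = 2
  item 8: 5 − 4 = 1
  item 9: 2
  item 10: 2
  item 11: 5 − 3 = 2
  item 12: 5
Total = 5 + 4 + 0 + 2 + 0 + 0 + 2 + 1 + 2 + 2 + 2 + 5 = 25

25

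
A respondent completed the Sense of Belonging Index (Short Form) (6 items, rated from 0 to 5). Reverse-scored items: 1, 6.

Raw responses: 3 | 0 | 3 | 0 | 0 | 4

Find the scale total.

6

Apply reverse scoring (reversed = (0+5) − raw = 5 − raw):
  item 1: 5 − 3 = 2
  item 6: 5 − 4 = 1
Scored items: 2, 0, 3, 0, 0, 1
Total = 2 + 0 + 3 + 0 + 0 + 1 = 6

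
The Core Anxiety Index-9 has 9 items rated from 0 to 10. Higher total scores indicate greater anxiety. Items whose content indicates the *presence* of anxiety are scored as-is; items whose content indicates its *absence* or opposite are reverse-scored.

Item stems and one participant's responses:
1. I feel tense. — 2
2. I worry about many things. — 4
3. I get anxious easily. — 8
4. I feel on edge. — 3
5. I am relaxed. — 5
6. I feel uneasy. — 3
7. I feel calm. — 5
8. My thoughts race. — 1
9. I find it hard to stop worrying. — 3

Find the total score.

Items 5, 7 describe the absence/opposite of anxiety → reverse-score.
reversed = (0+10) − raw = 10 − raw.
  item 1: 2
  item 2: 4
  item 3: 8
  item 4: 3
  item 5: 10 − 5 = 5
  item 6: 3
  item 7: 10 − 5 = 5
  item 8: 1
  item 9: 3
Total = 2 + 4 + 8 + 3 + 5 + 3 + 5 + 1 + 3 = 34

34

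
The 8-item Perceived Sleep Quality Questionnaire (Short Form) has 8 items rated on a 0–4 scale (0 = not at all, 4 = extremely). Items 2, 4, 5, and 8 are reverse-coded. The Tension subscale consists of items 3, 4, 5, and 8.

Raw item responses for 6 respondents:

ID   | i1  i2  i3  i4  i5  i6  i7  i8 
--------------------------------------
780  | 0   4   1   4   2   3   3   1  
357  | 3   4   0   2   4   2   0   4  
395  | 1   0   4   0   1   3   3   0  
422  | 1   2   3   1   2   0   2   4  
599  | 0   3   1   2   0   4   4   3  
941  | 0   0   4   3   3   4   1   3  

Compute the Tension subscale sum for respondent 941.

Respondent 941 raw: 0, 0, 4, 3, 3, 4, 1, 3.
Tension items: 3, 4, 5, 8.
Reverse-coded (reverse-coded value = 4 − response):
  item 3: 4
  item 4: 4 − 3 = 1
  item 5: 4 − 3 = 1
  item 8: 4 − 3 = 1
Sum = 4 + 1 + 1 + 1 = 7

7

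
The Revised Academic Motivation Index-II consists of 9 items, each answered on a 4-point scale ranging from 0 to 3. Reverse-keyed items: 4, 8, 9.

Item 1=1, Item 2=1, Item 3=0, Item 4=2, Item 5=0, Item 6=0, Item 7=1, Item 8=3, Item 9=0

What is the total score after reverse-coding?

Apply reverse scoring (reversed = (0+3) − raw = 3 − raw):
  item 4: 3 − 2 = 1
  item 8: 3 − 3 = 0
  item 9: 3 − 0 = 3
Scored responses: 1, 1, 0, 1, 0, 0, 1, 0, 3
Total = 1 + 1 + 0 + 1 + 0 + 0 + 1 + 0 + 3 = 7

7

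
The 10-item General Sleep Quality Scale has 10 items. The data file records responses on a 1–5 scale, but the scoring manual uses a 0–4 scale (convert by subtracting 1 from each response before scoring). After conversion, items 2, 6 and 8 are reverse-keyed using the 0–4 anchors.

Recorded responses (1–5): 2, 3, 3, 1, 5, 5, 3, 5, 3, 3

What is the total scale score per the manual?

Convert to 0–4: 1, 2, 2, 0, 4, 4, 2, 4, 2, 2
Reverse-coded (on a 0–4 scale, reversed = 4 − raw):
  item 2: 4 − 2 = 2
  item 6: 4 − 4 = 0
  item 8: 4 − 4 = 0
Scored: 1, 2, 2, 0, 4, 0, 2, 0, 2, 2
Total = 15

15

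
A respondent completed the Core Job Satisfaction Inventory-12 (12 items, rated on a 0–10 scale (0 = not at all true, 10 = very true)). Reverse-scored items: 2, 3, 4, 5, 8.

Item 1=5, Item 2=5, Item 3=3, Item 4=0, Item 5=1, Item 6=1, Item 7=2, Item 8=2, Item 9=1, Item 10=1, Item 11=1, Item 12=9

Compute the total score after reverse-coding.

Raw sum = 31. Reverse-scored items: 2, 3, 4, 5, 8; their raw sum = 11.
Each reversal replaces raw with 10 − raw, changing the total by 10 − 2·raw per item.
Total = 31 + 5·10 − 2·11 = 31 + 50 − 22 = 59

59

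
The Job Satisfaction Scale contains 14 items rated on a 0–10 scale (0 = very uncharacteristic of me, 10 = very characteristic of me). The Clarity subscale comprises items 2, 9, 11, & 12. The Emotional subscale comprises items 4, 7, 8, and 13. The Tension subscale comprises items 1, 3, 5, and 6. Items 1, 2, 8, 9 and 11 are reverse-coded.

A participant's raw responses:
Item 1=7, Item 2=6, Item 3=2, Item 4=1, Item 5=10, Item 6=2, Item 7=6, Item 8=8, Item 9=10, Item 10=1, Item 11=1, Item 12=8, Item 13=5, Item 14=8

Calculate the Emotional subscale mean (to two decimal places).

Emotional items: 4, 7, 8, 13.
Of these, item 8 is reverse-coded; reverse-coded value = 10 − response.
  item 4: 1
  item 7: 6
  item 8: 10 − 8 = 2
  item 13: 5
Sum = 1 + 6 + 2 + 5 = 14
Mean = 14 / 4 = 3.50

3.50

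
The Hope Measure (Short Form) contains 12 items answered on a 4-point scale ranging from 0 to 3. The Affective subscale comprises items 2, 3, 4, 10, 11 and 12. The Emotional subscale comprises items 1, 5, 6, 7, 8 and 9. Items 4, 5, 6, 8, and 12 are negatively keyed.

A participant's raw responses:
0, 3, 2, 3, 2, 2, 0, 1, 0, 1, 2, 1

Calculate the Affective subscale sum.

Affective items: 2, 3, 4, 10, 11, 12.
Of these, items 4 and 12 are negatively keyed; reverse-coded value = 3 − response.
  item 2: 3
  item 3: 2
  item 4: 3 − 3 = 0
  item 10: 1
  item 11: 2
  item 12: 3 − 1 = 2
Sum = 3 + 2 + 0 + 1 + 2 + 2 = 10

10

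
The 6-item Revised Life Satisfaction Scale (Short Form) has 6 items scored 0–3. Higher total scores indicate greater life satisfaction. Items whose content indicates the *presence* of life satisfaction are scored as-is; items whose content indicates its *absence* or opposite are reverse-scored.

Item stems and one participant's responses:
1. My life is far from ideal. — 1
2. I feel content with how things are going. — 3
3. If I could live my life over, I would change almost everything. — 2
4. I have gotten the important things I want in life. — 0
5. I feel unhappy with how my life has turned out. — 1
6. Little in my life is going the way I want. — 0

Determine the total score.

Items 1, 3, 5, 6 describe the absence/opposite of life satisfaction → reverse-score.
reverse-coded value = 3 − response.
  item 1: 3 − 1 = 2
  item 2: 3
  item 3: 3 − 2 = 1
  item 4: 0
  item 5: 3 − 1 = 2
  item 6: 3 − 0 = 3
Total = 2 + 3 + 1 + 0 + 2 + 3 = 11

11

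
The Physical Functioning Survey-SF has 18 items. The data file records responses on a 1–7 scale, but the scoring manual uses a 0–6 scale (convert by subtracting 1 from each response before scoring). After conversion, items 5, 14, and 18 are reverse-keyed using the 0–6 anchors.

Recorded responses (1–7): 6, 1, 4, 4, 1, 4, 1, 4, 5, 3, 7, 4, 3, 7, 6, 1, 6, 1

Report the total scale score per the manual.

56

Convert to 0–6: 5, 0, 3, 3, 0, 3, 0, 3, 4, 2, 6, 3, 2, 6, 5, 0, 5, 0
Reverse-coded (reverse-coded value = 6 − response):
  item 5: 6 − 0 = 6
  item 14: 6 − 6 = 0
  item 18: 6 − 0 = 6
Scored: 5, 0, 3, 3, 6, 3, 0, 3, 4, 2, 6, 3, 2, 0, 5, 0, 5, 6
Total = 56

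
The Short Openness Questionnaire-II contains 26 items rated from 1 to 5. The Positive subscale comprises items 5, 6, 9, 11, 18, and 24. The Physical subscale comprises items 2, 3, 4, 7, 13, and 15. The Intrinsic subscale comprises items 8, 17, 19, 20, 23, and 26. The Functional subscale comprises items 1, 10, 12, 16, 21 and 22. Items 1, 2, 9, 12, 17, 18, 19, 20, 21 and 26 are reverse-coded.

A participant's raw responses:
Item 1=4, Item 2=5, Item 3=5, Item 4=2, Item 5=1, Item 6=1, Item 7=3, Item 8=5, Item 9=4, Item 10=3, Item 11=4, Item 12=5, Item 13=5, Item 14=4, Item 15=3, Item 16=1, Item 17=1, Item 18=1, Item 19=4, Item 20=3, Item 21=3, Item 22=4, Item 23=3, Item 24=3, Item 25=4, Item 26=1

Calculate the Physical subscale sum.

Physical items: 2, 3, 4, 7, 13, 15.
Of these, item 2 is reverse-coded; on a 1–5 scale, reversed = 6 − raw.
  item 2: 6 − 5 = 1
  item 3: 5
  item 4: 2
  item 7: 3
  item 13: 5
  item 15: 3
Sum = 1 + 5 + 2 + 3 + 5 + 3 = 19

19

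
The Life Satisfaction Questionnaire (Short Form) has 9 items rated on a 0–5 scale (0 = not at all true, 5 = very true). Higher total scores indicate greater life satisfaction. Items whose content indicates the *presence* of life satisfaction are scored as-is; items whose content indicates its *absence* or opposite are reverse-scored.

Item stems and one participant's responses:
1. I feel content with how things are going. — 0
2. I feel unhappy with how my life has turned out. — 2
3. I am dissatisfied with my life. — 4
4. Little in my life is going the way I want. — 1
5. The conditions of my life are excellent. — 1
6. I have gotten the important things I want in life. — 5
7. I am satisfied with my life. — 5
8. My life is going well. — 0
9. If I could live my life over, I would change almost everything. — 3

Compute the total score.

Items 2, 3, 4, 9 describe the absence/opposite of life satisfaction → reverse-score.
on a 0–5 scale, reversed = 5 − raw.
  item 1: 0
  item 2: 5 − 2 = 3
  item 3: 5 − 4 = 1
  item 4: 5 − 1 = 4
  item 5: 1
  item 6: 5
  item 7: 5
  item 8: 0
  item 9: 5 − 3 = 2
Total = 0 + 3 + 1 + 4 + 1 + 5 + 5 + 0 + 2 = 21

21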